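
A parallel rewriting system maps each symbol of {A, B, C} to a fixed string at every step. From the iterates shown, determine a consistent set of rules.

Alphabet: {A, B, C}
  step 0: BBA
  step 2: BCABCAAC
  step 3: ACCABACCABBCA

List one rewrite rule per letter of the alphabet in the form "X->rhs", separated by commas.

  step 2 ⇒ step 3: BCABCAAC ⇒ AC·CA·B·AC·CA·B·B·CA
    A ↦ B
    B ↦ AC
    C ↦ CA

A->B, B->AC, C->CA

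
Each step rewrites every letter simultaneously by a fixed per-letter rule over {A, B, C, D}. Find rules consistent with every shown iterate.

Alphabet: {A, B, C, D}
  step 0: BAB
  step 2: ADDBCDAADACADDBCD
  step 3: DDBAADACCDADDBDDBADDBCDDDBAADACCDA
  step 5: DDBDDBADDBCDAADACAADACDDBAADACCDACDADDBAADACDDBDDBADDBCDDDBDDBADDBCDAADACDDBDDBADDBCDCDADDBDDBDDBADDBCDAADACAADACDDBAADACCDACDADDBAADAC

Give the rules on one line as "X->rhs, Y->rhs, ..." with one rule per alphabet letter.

A->DDB, B->DAC, C->CD, D->A

  step 2 ⇒ step 3: ADDBCDAADACADDBCD ⇒ DDB·A·A·DAC·CD·A·DDB·DDB·A·DDB·CD·DDB·A·A·DAC·CD·A
    A ↦ DDB
    B ↦ DAC
    C ↦ CD
    D ↦ A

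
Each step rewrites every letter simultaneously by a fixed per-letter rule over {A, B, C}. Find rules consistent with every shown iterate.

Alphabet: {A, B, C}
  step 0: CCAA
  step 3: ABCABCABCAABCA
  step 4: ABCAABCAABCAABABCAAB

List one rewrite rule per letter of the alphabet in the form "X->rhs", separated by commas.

A->AB, B->C, C->A

  step 3 ⇒ step 4: ABCABCABCAABCA ⇒ AB·C·A·AB·C·A·AB·C·A·AB·AB·C·A·AB
    A ↦ AB
    B ↦ C
    C ↦ A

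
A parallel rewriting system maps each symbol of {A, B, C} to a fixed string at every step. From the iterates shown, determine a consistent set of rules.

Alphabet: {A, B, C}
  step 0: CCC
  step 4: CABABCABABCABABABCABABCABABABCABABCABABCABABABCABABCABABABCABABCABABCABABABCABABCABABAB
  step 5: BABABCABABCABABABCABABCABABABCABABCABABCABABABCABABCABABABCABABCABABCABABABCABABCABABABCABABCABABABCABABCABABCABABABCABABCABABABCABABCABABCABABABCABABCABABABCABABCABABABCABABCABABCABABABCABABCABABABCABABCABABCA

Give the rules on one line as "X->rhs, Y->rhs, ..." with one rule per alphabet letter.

  step 4 ⇒ step 5: CABABCABABCABABABCABABCABABABCABABCABABCABABABCABABCABABABCABABCABABCABABABCABABCABABAB ⇒ BA·BAB·CA·BAB·CA·BA·BAB·CA·BAB·CA·BA·BAB·CA·BAB·CA·BAB·CA·BA·BAB·CA·BAB·CA·BA·BAB·CA·BAB·CA·BAB·CA·BA·BAB·CA·BAB·CA·BA·BAB·CA·BAB·CA·BA·BAB·CA·BAB·CA·BAB·CA·BA·BAB·CA·BAB·CA·BA·BAB·CA·BAB·CA·BAB·CA·BA·BAB·CA·BAB·CA·BA·BAB·CA·BAB·CA·BA·BAB·CA·BAB·CA·BAB·CA·BA·BAB·CA·BAB·CA·BA·BAB·CA·BAB·CA·BAB·CA
    A ↦ BAB
    B ↦ CA
    C ↦ BA

A->BAB, B->CA, C->BA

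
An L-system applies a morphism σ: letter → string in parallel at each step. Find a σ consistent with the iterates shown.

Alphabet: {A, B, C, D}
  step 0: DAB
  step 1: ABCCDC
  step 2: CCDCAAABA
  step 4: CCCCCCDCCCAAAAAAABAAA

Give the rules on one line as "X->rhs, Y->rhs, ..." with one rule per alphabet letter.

A->CC, B->DC, C->A, D->AB

  step 1 ⇒ step 2: ABCCDC ⇒ CC·DC·A·A·AB·A
    A ↦ CC
    B ↦ DC
    C ↦ A
    D ↦ AB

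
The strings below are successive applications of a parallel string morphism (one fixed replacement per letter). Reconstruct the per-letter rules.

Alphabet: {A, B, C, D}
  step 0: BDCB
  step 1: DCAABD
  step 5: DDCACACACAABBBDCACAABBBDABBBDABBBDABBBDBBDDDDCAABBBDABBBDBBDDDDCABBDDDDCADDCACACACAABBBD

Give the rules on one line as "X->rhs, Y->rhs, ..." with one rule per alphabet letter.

  step 0 ⇒ step 1: BDCB ⇒ D·CA·AB·D
    B ↦ D
    C ↦ AB
    D ↦ CA
    A ↦ BBD  (constrained at step 1)

A->BBD, B->D, C->AB, D->CA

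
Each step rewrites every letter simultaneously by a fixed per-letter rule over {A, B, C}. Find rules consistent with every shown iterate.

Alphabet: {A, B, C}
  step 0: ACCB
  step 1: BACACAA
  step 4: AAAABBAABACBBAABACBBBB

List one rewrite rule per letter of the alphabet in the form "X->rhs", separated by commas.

A->B, B->AA, C->AC

  step 0 ⇒ step 1: ACCB ⇒ B·AC·AC·AA
    A ↦ B
    B ↦ AA
    C ↦ AC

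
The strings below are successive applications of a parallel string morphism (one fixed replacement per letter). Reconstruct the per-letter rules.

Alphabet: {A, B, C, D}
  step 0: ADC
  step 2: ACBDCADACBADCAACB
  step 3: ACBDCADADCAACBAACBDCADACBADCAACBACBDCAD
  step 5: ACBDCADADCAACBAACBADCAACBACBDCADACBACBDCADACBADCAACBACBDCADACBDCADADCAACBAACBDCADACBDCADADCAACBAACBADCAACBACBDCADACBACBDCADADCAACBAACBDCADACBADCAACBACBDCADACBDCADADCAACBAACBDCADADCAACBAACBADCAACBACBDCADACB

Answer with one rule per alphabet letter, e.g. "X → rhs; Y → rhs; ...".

A->ACB, B->D, C->DCA, D->A

  step 2 ⇒ step 3: ACBDCADACBADCAACB ⇒ ACB·DCA·D·A·DCA·ACB·A·ACB·DCA·D·ACB·A·DCA·ACB·ACB·DCA·D
    A ↦ ACB
    B ↦ D
    C ↦ DCA
    D ↦ A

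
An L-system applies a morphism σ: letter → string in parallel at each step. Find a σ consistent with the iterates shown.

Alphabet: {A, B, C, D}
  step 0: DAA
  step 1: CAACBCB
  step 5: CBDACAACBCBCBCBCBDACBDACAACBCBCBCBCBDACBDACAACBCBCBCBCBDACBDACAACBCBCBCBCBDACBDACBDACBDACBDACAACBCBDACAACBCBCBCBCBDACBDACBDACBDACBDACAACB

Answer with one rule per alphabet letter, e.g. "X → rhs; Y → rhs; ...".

A->CB, B->DA, C->CB, D->CAA

  step 0 ⇒ step 1: DAA ⇒ CAA·CB·CB
    A ↦ CB
    D ↦ CAA
    B ↦ DA  (constrained at step 1)
    C ↦ CB  (constrained at step 1)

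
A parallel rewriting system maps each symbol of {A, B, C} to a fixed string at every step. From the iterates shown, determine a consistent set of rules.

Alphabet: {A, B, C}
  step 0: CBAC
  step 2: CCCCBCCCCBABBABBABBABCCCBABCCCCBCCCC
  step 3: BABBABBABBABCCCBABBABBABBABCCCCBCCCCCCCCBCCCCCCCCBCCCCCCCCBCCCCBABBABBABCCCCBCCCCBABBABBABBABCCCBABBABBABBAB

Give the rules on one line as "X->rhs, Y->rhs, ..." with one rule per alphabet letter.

  step 2 ⇒ step 3: CCCCBCCCCBABBABBABBABCCCBABCCCCBCCCC ⇒ BAB·BAB·BAB·BAB·CCC·BAB·BAB·BAB·BAB·CCC·CBC·CCC·CCC·CBC·CCC·CCC·CBC·CCC·CCC·CBC·CCC·BAB·BAB·BAB·CCC·CBC·CCC·BAB·BAB·BAB·BAB·CCC·BAB·BAB·BAB·BAB
    A ↦ CBC
    B ↦ CCC
    C ↦ BAB

A->CBC, B->CCC, C->BAB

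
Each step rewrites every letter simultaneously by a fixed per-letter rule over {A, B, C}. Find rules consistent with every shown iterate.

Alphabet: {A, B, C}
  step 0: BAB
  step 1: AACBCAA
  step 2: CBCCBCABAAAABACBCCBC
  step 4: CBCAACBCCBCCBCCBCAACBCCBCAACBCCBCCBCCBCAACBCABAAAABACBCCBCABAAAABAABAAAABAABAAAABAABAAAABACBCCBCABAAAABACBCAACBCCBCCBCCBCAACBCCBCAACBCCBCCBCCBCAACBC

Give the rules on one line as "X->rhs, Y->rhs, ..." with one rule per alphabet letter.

  step 1 ⇒ step 2: AACBCAA ⇒ CBC·CBC·ABA·AA·ABA·CBC·CBC
    A ↦ CBC
    B ↦ AA
    C ↦ ABA

A->CBC, B->AA, C->ABA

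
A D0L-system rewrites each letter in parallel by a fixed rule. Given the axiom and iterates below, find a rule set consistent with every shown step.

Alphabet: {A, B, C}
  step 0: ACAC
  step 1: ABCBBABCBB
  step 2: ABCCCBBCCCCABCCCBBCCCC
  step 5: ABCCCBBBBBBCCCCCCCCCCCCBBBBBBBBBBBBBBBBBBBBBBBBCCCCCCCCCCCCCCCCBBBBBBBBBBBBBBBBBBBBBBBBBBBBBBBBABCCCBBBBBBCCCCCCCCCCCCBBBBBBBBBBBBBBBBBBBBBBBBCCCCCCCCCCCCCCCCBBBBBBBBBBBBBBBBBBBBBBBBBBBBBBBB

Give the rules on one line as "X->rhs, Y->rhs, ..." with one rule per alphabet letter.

  step 1 ⇒ step 2: ABCBBABCBB ⇒ ABC·CC·BB·CC·CC·ABC·CC·BB·CC·CC
    A ↦ ABC
    B ↦ CC
    C ↦ BB

A->ABC, B->CC, C->BB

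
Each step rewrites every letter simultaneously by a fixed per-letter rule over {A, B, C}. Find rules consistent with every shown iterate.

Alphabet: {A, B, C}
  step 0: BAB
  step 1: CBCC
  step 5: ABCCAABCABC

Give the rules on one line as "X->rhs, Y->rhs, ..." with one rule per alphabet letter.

  step 0 ⇒ step 1: BAB ⇒ C·BC·C
    A ↦ BC
    B ↦ C
    C ↦ A  (constrained at step 1)

A->BC, B->C, C->A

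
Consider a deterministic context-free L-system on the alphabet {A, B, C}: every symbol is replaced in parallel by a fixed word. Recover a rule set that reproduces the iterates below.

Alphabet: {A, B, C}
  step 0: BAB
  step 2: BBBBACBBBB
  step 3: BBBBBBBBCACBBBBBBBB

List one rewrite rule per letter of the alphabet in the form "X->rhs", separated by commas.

  step 2 ⇒ step 3: BBBBACBBBB ⇒ BB·BB·BB·BB·C·AC·BB·BB·BB·BB
    A ↦ C
    B ↦ BB
    C ↦ AC

A->C, B->BB, C->AC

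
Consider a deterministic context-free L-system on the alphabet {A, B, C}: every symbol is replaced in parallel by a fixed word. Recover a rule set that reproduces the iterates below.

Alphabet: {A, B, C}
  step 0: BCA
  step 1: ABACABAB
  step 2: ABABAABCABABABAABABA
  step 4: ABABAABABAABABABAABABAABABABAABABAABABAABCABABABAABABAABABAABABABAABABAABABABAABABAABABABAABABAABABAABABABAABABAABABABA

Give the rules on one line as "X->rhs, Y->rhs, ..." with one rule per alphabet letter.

  step 1 ⇒ step 2: ABACABAB ⇒ AB·ABA·AB·CAB·AB·ABA·AB·ABA
    A ↦ AB
    B ↦ ABA
    C ↦ CAB

A->AB, B->ABA, C->CAB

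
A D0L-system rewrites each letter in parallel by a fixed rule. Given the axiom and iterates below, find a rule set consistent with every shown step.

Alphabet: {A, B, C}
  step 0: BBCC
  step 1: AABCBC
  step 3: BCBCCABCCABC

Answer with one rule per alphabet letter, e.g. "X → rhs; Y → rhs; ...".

A->C, B->A, C->BC

  step 0 ⇒ step 1: BBCC ⇒ A·A·BC·BC
    B ↦ A
    C ↦ BC
    A ↦ C  (constrained at step 1)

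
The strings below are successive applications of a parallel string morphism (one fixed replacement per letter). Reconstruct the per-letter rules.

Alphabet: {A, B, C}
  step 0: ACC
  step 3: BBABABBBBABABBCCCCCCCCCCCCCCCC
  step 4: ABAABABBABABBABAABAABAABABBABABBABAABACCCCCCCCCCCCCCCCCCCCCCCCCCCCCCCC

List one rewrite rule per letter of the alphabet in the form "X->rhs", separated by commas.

  step 3 ⇒ step 4: BBABABBBBABABBCCCCCCCCCCCCCCCC ⇒ ABA·ABA·BB·ABA·BB·ABA·ABA·ABA·ABA·BB·ABA·BB·ABA·ABA·CC·CC·CC·CC·CC·CC·CC·CC·CC·CC·CC·CC·CC·CC·CC·CC
    A ↦ BB
    B ↦ ABA
    C ↦ CC

A->BB, B->ABA, C->CC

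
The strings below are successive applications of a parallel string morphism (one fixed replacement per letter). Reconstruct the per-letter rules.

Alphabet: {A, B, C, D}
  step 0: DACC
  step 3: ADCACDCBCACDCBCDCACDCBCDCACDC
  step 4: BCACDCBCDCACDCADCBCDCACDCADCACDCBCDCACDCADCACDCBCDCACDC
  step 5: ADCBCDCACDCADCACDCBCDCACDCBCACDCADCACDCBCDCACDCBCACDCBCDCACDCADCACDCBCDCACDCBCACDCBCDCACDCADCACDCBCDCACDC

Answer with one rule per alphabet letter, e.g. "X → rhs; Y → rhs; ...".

A->BC, B->A, C->DC, D->AC

  step 4 ⇒ step 5: BCACDCBCDCACDCADCBCDCACDCADCACDCBCDCACDCADCACDCBCDCACDC ⇒ A·DC·BC·DC·AC·DC·A·DC·AC·DC·BC·DC·AC·DC·BC·AC·DC·A·DC·AC·DC·BC·DC·AC·DC·BC·AC·DC·BC·DC·AC·DC·A·DC·AC·DC·BC·DC·AC·DC·BC·AC·DC·BC·DC·AC·DC·A·DC·AC·DC·BC·DC·AC·DC
    A ↦ BC
    B ↦ A
    C ↦ DC
    D ↦ AC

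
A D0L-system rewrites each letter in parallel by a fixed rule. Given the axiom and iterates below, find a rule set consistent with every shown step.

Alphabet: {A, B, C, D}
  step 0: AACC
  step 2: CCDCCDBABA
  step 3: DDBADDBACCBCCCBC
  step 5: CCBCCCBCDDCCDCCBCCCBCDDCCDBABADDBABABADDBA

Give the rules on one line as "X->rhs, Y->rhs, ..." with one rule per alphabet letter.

  step 2 ⇒ step 3: CCDCCDBABA ⇒ D·D·BA·D·D·BA·CC·BC·CC·BC
    A ↦ BC
    B ↦ CC
    C ↦ D
    D ↦ BA

A->BC, B->CC, C->D, D->BA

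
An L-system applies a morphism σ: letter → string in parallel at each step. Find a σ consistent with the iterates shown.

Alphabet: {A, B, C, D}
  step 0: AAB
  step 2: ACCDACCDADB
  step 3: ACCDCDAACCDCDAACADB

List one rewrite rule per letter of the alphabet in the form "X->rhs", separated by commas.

  step 2 ⇒ step 3: ACCDACCDADB ⇒ AC·CD·CD·A·AC·CD·CD·A·AC·A·DB
    A ↦ AC
    B ↦ DB
    C ↦ CD
    D ↦ A

A->AC, B->DB, C->CD, D->A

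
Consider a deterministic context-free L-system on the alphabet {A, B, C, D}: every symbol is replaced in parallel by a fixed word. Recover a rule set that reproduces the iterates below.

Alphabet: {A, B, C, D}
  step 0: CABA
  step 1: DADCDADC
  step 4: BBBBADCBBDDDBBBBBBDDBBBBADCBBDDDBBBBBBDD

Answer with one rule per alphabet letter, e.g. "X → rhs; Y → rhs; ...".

  step 0 ⇒ step 1: CABA ⇒ D·ADC·D·ADC
    A ↦ ADC
    B ↦ D
    C ↦ D
    D ↦ BB  (constrained at step 1)

A->ADC, B->D, C->D, D->BB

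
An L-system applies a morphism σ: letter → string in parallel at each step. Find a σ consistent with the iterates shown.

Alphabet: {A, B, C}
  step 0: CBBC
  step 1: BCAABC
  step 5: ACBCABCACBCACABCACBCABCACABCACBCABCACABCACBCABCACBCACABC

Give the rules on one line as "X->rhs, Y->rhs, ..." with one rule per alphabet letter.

  step 0 ⇒ step 1: CBBC ⇒ BC·A·A·BC
    B ↦ A
    C ↦ BC
    A ↦ AC  (constrained at step 1)

A->AC, B->A, C->BC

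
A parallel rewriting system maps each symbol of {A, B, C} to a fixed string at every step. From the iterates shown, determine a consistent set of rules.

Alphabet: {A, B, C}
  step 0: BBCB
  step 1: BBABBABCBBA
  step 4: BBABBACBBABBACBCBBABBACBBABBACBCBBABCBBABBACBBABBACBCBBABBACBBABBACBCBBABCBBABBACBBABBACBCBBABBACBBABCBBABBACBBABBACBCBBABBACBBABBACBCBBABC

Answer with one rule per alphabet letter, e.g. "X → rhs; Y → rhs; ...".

  step 0 ⇒ step 1: BBCB ⇒ BBA·BBA·BC·BBA
    B ↦ BBA
    C ↦ BC
    A ↦ C  (constrained at step 1)

A->C, B->BBA, C->BC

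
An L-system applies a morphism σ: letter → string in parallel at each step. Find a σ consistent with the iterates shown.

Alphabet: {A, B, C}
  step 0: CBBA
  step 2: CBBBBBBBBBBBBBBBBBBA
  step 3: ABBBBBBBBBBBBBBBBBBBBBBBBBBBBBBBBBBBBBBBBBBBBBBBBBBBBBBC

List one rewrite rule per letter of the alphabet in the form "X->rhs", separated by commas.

A->C, B->BBB, C->A

  step 2 ⇒ step 3: CBBBBBBBBBBBBBBBBBBA ⇒ A·BBB·BBB·BBB·BBB·BBB·BBB·BBB·BBB·BBB·BBB·BBB·BBB·BBB·BBB·BBB·BBB·BBB·BBB·C
    A ↦ C
    B ↦ BBB
    C ↦ A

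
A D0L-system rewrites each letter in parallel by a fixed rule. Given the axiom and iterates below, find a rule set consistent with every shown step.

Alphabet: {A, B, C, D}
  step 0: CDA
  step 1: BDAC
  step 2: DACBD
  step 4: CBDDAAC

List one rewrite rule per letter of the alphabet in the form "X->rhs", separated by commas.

A->C, B->D, C->BD, D->A

  step 1 ⇒ step 2: BDAC ⇒ D·A·C·BD
    A ↦ C
    B ↦ D
    C ↦ BD
    D ↦ A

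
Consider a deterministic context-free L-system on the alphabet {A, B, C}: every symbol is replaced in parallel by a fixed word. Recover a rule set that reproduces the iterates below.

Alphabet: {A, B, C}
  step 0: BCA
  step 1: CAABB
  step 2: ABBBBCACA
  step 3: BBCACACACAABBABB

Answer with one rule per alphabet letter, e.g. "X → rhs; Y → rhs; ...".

  step 2 ⇒ step 3: ABBBBCACA ⇒ BB·CA·CA·CA·CA·A·BB·A·BB
    A ↦ BB
    B ↦ CA
    C ↦ A

A->BB, B->CA, C->A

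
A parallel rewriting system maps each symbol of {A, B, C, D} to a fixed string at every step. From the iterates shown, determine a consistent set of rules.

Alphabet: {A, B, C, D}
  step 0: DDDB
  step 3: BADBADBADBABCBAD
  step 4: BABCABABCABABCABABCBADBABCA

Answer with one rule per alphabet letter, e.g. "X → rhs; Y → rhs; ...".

  step 3 ⇒ step 4: BADBADBADBABCBAD ⇒ BA·BC·A·BA·BC·A·BA·BC·A·BA·BC·BA·D·BA·BC·A
    A ↦ BC
    B ↦ BA
    C ↦ D
    D ↦ A

A->BC, B->BA, C->D, D->A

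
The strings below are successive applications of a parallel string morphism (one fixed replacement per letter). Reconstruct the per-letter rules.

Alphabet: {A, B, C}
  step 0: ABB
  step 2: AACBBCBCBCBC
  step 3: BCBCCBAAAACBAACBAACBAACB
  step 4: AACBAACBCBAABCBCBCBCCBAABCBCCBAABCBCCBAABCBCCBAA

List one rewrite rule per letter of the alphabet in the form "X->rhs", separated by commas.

A->BC, B->AA, C->CB

  step 3 ⇒ step 4: BCBCCBAAAACBAACBAACBAACB ⇒ AA·CB·AA·CB·CB·AA·BC·BC·BC·BC·CB·AA·BC·BC·CB·AA·BC·BC·CB·AA·BC·BC·CB·AA
    A ↦ BC
    B ↦ AA
    C ↦ CB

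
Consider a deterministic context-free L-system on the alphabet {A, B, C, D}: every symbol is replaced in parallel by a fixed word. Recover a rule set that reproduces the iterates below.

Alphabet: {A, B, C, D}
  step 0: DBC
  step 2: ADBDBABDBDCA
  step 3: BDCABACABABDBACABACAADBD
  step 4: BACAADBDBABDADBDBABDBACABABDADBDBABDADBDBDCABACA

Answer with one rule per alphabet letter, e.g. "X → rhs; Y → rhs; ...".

A->BD, B->BA, C->AD, D->CA

  step 3 ⇒ step 4: BDCABACABABDBACABACAADBD ⇒ BA·CA·AD·BD·BA·BD·AD·BD·BA·BD·BA·CA·BA·BD·AD·BD·BA·BD·AD·BD·BD·CA·BA·CA
    A ↦ BD
    B ↦ BA
    C ↦ AD
    D ↦ CA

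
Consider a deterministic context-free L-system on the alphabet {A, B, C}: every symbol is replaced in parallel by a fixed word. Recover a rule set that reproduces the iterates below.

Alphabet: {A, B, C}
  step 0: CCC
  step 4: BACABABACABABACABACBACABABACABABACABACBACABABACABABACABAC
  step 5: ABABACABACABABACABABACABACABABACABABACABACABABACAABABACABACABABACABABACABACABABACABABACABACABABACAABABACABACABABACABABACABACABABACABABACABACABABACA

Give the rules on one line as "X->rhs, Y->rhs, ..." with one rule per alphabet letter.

A->BAC, B->ABA, C->A

  step 4 ⇒ step 5: BACABABACABABACABACBACABABACABABACABACBACABABACABABACABAC ⇒ ABA·BAC·A·BAC·ABA·BAC·ABA·BAC·A·BAC·ABA·BAC·ABA·BAC·A·BAC·ABA·BAC·A·ABA·BAC·A·BAC·ABA·BAC·ABA·BAC·A·BAC·ABA·BAC·ABA·BAC·A·BAC·ABA·BAC·A·ABA·BAC·A·BAC·ABA·BAC·ABA·BAC·A·BAC·ABA·BAC·ABA·BAC·A·BAC·ABA·BAC·A
    A ↦ BAC
    B ↦ ABA
    C ↦ A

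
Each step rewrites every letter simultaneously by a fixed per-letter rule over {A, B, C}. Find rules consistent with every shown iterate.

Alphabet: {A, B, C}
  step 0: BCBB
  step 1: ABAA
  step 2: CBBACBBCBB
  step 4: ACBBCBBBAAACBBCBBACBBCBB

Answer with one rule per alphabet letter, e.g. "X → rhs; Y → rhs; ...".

A->CBB, B->A, C->B

  step 1 ⇒ step 2: ABAA ⇒ CBB·A·CBB·CBB
    A ↦ CBB
    B ↦ A
  step 0 ⇒ step 1: BCBB ⇒ A·B·A·A
    C ↦ B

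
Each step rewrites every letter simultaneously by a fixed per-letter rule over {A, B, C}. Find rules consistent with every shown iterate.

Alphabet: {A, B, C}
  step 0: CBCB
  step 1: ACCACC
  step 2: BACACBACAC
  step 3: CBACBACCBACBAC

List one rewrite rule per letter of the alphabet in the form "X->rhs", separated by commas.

  step 2 ⇒ step 3: BACACBACAC ⇒ C·B·AC·B·AC·C·B·AC·B·AC
    A ↦ B
    B ↦ C
    C ↦ AC

A->B, B->C, C->AC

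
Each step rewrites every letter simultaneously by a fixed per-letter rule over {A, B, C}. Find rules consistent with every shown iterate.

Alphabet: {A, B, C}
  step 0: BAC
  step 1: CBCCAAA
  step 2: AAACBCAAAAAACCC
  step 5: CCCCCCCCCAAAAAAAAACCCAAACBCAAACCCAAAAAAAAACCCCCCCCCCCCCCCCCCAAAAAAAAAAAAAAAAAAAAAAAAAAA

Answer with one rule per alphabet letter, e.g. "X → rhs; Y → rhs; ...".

A->C, B->CBC, C->AAA

  step 1 ⇒ step 2: CBCCAAA ⇒ AAA·CBC·AAA·AAA·C·C·C
    A ↦ C
    B ↦ CBC
    C ↦ AAA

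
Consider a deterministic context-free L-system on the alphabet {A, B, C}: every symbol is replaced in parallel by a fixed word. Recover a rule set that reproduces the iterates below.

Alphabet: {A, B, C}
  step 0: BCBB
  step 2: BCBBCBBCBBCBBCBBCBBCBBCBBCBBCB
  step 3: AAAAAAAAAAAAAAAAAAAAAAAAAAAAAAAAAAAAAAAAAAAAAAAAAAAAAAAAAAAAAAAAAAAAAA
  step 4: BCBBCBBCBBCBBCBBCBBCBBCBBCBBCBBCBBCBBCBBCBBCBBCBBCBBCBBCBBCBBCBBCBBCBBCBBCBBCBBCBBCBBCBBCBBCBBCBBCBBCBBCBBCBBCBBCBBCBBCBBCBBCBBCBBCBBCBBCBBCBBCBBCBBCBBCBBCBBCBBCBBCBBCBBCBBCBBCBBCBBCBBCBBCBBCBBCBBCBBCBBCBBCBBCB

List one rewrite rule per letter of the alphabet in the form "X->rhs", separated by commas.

A->BCB, B->AAA, C->A

  step 3 ⇒ step 4: AAAAAAAAAAAAAAAAAAAAAAAAAAAAAAAAAAAAAAAAAAAAAAAAAAAAAAAAAAAAAAAAAAAAAA ⇒ BCB·BCB·BCB·BCB·BCB·BCB·BCB·BCB·BCB·BCB·BCB·BCB·BCB·BCB·BCB·BCB·BCB·BCB·BCB·BCB·BCB·BCB·BCB·BCB·BCB·BCB·BCB·BCB·BCB·BCB·BCB·BCB·BCB·BCB·BCB·BCB·BCB·BCB·BCB·BCB·BCB·BCB·BCB·BCB·BCB·BCB·BCB·BCB·BCB·BCB·BCB·BCB·BCB·BCB·BCB·BCB·BCB·BCB·BCB·BCB·BCB·BCB·BCB·BCB·BCB·BCB·BCB·BCB·BCB·BCB
    A ↦ BCB
  step 2 ⇒ step 3: BCBBCBBCBBCBBCBBCBBCBBCBBCBBCB ⇒ AAA·A·AAA·AAA·A·AAA·AAA·A·AAA·AAA·A·AAA·AAA·A·AAA·AAA·A·AAA·AAA·A·AAA·AAA·A·AAA·AAA·A·AAA·AAA·A·AAA
    B ↦ AAA
  step 2 ⇒ step 3: BCBBCBBCBBCBBCBBCBBCBBCBBCBBCB ⇒ AAA·A·AAA·AAA·A·AAA·AAA·A·AAA·AAA·A·AAA·AAA·A·AAA·AAA·A·AAA·AAA·A·AAA·AAA·A·AAA·AAA·A·AAA·AAA·A·AAA
    C ↦ A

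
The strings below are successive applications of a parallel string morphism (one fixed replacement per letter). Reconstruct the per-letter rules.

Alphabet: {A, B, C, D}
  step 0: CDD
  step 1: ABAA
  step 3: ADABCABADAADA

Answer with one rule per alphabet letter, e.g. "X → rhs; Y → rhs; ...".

  step 0 ⇒ step 1: CDD ⇒ AB·A·A
    C ↦ AB
    D ↦ A
    A ↦ AD  (constrained at step 1)
    B ↦ BC  (constrained at step 1)

A->AD, B->BC, C->AB, D->A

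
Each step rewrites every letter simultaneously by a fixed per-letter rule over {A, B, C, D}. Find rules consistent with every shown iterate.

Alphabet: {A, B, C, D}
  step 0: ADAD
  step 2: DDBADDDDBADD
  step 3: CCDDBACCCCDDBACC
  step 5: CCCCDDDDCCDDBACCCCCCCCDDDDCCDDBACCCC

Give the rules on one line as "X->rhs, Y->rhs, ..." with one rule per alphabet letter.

  step 2 ⇒ step 3: DDBADDDDBADD ⇒ C·C·DD·BA·C·C·C·C·DD·BA·C·C
    A ↦ BA
    B ↦ DD
    D ↦ C
    C ↦ DD  (constrained at step 3)

A->BA, B->DD, C->DD, D->C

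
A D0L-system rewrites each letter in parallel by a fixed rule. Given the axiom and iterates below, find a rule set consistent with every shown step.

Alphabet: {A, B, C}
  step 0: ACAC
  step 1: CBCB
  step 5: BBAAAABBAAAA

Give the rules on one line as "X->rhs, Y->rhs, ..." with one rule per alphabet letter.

A->C, B->AA, C->B

  step 0 ⇒ step 1: ACAC ⇒ C·B·C·B
    A ↦ C
    C ↦ B
    B ↦ AA  (constrained at step 1)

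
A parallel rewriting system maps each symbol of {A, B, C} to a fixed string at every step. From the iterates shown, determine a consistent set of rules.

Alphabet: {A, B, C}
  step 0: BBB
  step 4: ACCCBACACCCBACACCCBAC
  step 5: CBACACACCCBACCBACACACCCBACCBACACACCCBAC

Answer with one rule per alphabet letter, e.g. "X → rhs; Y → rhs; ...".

A->CB, B->C, C->AC

  step 4 ⇒ step 5: ACCCBACACCCBACACCCBAC ⇒ CB·AC·AC·AC·C·CB·AC·CB·AC·AC·AC·C·CB·AC·CB·AC·AC·AC·C·CB·AC
    A ↦ CB
    B ↦ C
    C ↦ AC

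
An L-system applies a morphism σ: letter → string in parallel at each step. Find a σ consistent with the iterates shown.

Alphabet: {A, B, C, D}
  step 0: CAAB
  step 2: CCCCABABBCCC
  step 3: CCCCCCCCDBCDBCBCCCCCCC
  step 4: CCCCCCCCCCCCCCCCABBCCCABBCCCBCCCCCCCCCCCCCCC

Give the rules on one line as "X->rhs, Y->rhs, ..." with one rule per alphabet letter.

  step 3 ⇒ step 4: CCCCCCCCDBCDBCBCCCCCCC ⇒ CC·CC·CC·CC·CC·CC·CC·CC·AB·BC·CC·AB·BC·CC·BC·CC·CC·CC·CC·CC·CC·CC
    B ↦ BC
    C ↦ CC
    D ↦ AB
  step 2 ⇒ step 3: CCCCABABBCCC ⇒ CC·CC·CC·CC·D·BC·D·BC·BC·CC·CC·CC
    A ↦ D

A->D, B->BC, C->CC, D->AB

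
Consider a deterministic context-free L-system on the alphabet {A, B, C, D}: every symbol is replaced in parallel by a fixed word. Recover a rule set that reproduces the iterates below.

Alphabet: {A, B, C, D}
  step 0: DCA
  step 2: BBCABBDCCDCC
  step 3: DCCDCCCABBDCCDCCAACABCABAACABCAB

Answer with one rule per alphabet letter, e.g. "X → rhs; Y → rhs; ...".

A->B, B->DCC, C->CAB, D->AA

  step 2 ⇒ step 3: BBCABBDCCDCC ⇒ DCC·DCC·CAB·B·DCC·DCC·AA·CAB·CAB·AA·CAB·CAB
    A ↦ B
    B ↦ DCC
    C ↦ CAB
    D ↦ AA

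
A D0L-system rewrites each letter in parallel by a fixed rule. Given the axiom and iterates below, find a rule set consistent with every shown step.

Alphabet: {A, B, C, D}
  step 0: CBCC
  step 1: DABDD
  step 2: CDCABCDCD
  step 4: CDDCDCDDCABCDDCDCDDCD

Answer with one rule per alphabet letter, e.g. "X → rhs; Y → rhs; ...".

  step 1 ⇒ step 2: DABDD ⇒ CD·C·AB·CD·CD
    A ↦ C
    B ↦ AB
    D ↦ CD
  step 0 ⇒ step 1: CBCC ⇒ D·AB·D·D
    C ↦ D

A->C, B->AB, C->D, D->CD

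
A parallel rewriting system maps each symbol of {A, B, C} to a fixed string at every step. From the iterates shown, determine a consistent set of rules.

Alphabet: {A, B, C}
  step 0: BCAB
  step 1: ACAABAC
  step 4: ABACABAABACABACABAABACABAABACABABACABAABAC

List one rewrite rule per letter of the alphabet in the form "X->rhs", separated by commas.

  step 0 ⇒ step 1: BCAB ⇒ AC·A·AB·AC
    A ↦ AB
    B ↦ AC
    C ↦ A

A->AB, B->AC, C->A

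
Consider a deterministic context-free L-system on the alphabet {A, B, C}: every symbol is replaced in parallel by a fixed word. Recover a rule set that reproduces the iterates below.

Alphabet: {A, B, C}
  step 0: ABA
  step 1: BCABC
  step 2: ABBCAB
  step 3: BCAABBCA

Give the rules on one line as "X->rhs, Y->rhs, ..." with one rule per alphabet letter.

  step 2 ⇒ step 3: ABBCAB ⇒ BC·A·A·B·BC·A
    A ↦ BC
    B ↦ A
    C ↦ B

A->BC, B->A, C->B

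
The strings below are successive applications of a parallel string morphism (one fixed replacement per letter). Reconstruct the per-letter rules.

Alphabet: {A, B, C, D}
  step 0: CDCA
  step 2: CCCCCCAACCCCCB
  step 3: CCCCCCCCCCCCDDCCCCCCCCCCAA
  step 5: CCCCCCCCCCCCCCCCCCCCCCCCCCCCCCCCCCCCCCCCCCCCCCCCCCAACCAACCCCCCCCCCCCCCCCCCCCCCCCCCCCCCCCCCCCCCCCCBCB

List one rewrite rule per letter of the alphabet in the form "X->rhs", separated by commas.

  step 2 ⇒ step 3: CCCCCCAACCCCCB ⇒ CC·CC·CC·CC·CC·CC·D·D·CC·CC·CC·CC·CC·AA
    A ↦ D
    B ↦ AA
    C ↦ CC
    D ↦ CB  (constrained at step 0)

A->D, B->AA, C->CC, D->CB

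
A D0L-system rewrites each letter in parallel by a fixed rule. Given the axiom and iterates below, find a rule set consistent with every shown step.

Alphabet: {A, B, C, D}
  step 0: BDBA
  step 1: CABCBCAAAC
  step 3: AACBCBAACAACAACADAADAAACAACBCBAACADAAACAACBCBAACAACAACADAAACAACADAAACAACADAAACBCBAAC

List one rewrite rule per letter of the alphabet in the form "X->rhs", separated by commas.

A->AAC, B->CA, C->ADA, D->BCB

  step 0 ⇒ step 1: BDBA ⇒ CA·BCB·CA·AAC
    A ↦ AAC
    B ↦ CA
    D ↦ BCB
    C ↦ ADA  (constrained at step 1)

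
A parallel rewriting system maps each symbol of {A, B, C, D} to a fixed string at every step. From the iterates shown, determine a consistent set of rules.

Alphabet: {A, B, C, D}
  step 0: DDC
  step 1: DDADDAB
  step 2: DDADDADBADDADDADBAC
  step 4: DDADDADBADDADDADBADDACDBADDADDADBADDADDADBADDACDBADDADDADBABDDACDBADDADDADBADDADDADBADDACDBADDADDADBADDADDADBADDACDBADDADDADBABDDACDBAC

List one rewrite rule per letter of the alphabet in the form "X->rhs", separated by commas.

  step 1 ⇒ step 2: DDADDAB ⇒ DDA·DDA·DBA·DDA·DDA·DBA·C
    A ↦ DBA
    B ↦ C
    D ↦ DDA
  step 0 ⇒ step 1: DDC ⇒ DDA·DDA·B
    C ↦ B

A->DBA, B->C, C->B, D->DDA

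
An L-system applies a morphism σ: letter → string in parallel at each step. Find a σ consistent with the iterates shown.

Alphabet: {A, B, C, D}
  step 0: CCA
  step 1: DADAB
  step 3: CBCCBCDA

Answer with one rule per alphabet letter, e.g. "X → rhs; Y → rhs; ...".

A->B, B->C, C->DA, D->BA

  step 0 ⇒ step 1: CCA ⇒ DA·DA·B
    A ↦ B
    C ↦ DA
    B ↦ C  (constrained at step 1)
    D ↦ BA  (constrained at step 1)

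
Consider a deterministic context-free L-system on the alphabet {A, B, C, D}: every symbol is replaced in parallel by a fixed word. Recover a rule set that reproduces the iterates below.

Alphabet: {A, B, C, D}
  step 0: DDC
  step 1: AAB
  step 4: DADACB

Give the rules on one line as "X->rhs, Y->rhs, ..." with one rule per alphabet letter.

  step 0 ⇒ step 1: DDC ⇒ A·A·B
    C ↦ B
    D ↦ A
    A ↦ C  (constrained at step 1)
    B ↦ DA  (constrained at step 1)

A->C, B->DA, C->B, D->A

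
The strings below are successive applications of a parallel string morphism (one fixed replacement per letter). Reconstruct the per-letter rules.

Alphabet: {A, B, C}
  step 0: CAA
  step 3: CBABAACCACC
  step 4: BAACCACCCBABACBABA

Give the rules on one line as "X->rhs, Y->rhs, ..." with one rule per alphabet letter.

  step 3 ⇒ step 4: CBABAACCACC ⇒ BA·AC·C·AC·C·C·BA·BA·C·BA·BA
    A ↦ C
    B ↦ AC
    C ↦ BA

A->C, B->AC, C->BA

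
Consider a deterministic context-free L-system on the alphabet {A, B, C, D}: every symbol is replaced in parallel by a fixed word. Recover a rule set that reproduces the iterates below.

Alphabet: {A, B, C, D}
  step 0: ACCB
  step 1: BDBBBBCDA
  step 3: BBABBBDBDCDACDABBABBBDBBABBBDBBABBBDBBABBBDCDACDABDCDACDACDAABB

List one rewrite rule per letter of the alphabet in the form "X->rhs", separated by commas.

A->BD, B->CDA, C->BB, D->ABB

  step 0 ⇒ step 1: ACCB ⇒ BD·BB·BB·CDA
    A ↦ BD
    B ↦ CDA
    C ↦ BB
    D ↦ ABB  (constrained at step 1)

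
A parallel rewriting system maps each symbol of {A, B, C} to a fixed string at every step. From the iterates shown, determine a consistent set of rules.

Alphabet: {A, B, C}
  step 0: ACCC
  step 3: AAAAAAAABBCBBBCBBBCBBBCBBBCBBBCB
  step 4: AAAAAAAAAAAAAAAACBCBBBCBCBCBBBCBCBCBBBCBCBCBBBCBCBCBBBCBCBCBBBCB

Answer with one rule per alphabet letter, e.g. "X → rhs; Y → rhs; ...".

A->AA, B->CB, C->BB

  step 3 ⇒ step 4: AAAAAAAABBCBBBCBBBCBBBCBBBCBBBCB ⇒ AA·AA·AA·AA·AA·AA·AA·AA·CB·CB·BB·CB·CB·CB·BB·CB·CB·CB·BB·CB·CB·CB·BB·CB·CB·CB·BB·CB·CB·CB·BB·CB
    A ↦ AA
    B ↦ CB
    C ↦ BB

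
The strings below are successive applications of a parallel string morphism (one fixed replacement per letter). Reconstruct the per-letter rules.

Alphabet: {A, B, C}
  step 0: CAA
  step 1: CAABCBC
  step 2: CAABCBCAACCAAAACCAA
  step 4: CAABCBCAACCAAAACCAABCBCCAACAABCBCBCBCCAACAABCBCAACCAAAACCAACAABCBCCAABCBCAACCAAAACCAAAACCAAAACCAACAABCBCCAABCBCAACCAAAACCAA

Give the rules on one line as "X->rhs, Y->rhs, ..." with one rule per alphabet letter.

  step 1 ⇒ step 2: CAABCBC ⇒ CAA·BC·BC·AAC·CAA·AAC·CAA
    A ↦ BC
    B ↦ AAC
    C ↦ CAA

A->BC, B->AAC, C->CAA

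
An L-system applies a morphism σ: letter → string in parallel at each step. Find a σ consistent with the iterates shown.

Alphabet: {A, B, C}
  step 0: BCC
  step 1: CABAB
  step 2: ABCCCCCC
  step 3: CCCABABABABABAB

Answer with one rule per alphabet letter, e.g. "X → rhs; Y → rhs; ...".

  step 2 ⇒ step 3: ABCCCCCC ⇒ CC·C·AB·AB·AB·AB·AB·AB
    A ↦ CC
    B ↦ C
    C ↦ AB

A->CC, B->C, C->AB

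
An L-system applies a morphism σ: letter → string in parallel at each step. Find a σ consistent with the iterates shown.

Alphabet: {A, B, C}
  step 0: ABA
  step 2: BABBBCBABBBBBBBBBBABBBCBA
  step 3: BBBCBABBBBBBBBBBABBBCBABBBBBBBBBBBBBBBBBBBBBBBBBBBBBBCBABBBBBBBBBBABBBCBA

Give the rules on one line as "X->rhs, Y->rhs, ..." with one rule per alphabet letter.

  step 2 ⇒ step 3: BABBBCBABBBBBBBBBBABBBCBA ⇒ BBB·CBA·BBB·BBB·BBB·BA·BBB·CBA·BBB·BBB·BBB·BBB·BBB·BBB·BBB·BBB·BBB·BBB·CBA·BBB·BBB·BBB·BA·BBB·CBA
    A ↦ CBA
    B ↦ BBB
    C ↦ BA

A->CBA, B->BBB, C->BA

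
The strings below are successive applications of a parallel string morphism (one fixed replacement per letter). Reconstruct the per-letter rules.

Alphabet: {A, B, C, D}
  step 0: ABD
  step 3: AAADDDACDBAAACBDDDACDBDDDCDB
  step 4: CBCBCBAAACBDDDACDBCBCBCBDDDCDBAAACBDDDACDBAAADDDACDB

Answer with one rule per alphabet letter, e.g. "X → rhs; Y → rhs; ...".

  step 3 ⇒ step 4: AAADDDACDBAAACBDDDACDBDDDCDB ⇒ CB·CB·CB·A·A·A·CB·DDD·A·CDB·CB·CB·CB·DDD·CDB·A·A·A·CB·DDD·A·CDB·A·A·A·DDD·A·CDB
    A ↦ CB
    B ↦ CDB
    C ↦ DDD
    D ↦ A

A->CB, B->CDB, C->DDD, D->A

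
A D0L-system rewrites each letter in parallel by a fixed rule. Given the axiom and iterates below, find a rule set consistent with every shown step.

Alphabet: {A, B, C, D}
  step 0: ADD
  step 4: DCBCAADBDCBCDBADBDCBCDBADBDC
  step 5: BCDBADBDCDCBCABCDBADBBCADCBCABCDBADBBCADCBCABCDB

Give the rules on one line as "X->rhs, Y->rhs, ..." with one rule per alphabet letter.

A->DC, B->A, C->DB, D->BC

  step 4 ⇒ step 5: DCBCAADBDCBCDBADBDCBCDBADBDC ⇒ BC·DB·A·DB·DC·DC·BC·A·BC·DB·A·DB·BC·A·DC·BC·A·BC·DB·A·DB·BC·A·DC·BC·A·BC·DB
    A ↦ DC
    B ↦ A
    C ↦ DB
    D ↦ BC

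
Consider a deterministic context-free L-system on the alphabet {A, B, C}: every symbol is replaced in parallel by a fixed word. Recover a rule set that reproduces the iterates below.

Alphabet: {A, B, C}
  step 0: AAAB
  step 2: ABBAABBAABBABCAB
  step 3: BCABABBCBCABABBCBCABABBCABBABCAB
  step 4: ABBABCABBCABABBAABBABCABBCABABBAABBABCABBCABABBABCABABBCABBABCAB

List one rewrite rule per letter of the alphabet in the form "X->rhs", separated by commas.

A->BC, B->AB, C->BA

  step 3 ⇒ step 4: BCABABBCBCABABBCBCABABBCABBABCAB ⇒ AB·BA·BC·AB·BC·AB·AB·BA·AB·BA·BC·AB·BC·AB·AB·BA·AB·BA·BC·AB·BC·AB·AB·BA·BC·AB·AB·BC·AB·BA·BC·AB
    A ↦ BC
    B ↦ AB
    C ↦ BA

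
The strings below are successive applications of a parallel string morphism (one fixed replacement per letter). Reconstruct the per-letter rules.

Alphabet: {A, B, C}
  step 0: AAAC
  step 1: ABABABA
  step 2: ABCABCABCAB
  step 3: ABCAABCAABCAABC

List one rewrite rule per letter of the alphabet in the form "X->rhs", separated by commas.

A->AB, B->C, C->A

  step 2 ⇒ step 3: ABCABCABCAB ⇒ AB·C·A·AB·C·A·AB·C·A·AB·C
    A ↦ AB
    B ↦ C
    C ↦ A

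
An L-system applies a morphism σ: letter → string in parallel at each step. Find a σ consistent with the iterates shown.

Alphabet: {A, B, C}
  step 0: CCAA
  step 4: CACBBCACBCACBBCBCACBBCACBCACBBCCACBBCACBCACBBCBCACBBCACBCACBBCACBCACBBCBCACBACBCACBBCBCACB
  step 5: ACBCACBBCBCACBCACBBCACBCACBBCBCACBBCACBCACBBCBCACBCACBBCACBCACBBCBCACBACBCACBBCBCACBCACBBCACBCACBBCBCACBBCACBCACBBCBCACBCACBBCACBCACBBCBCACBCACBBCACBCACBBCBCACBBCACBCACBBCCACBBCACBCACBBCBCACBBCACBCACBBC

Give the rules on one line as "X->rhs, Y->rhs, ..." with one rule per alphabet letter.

A->C, B->BC, C->ACB

  step 4 ⇒ step 5: CACBBCACBCACBBCBCACBBCACBCACBBCCACBBCACBCACBBCBCACBBCACBCACBBCACBCACBBCBCACBACBCACBBCBCACB ⇒ ACB·C·ACB·BC·BC·ACB·C·ACB·BC·ACB·C·ACB·BC·BC·ACB·BC·ACB·C·ACB·BC·BC·ACB·C·ACB·BC·ACB·C·ACB·BC·BC·ACB·ACB·C·ACB·BC·BC·ACB·C·ACB·BC·ACB·C·ACB·BC·BC·ACB·BC·ACB·C·ACB·BC·BC·ACB·C·ACB·BC·ACB·C·ACB·BC·BC·ACB·C·ACB·BC·ACB·C·ACB·BC·BC·ACB·BC·ACB·C·ACB·BC·C·ACB·BC·ACB·C·ACB·BC·BC·ACB·BC·ACB·C·ACB·BC
    A ↦ C
    B ↦ BC
    C ↦ ACB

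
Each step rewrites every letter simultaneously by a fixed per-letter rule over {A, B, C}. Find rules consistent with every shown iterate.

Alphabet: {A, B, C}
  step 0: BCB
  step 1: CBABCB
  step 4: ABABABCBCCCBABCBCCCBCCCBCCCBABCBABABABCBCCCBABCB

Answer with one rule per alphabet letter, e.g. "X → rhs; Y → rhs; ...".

A->CC, B->CB, C->AB

  step 0 ⇒ step 1: BCB ⇒ CB·AB·CB
    B ↦ CB
    C ↦ AB
    A ↦ CC  (constrained at step 1)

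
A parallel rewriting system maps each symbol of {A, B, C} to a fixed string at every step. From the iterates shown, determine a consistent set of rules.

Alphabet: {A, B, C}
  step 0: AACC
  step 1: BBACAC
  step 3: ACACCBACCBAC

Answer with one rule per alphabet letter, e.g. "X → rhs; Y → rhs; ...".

  step 0 ⇒ step 1: AACC ⇒ B·B·AC·AC
    A ↦ B
    C ↦ AC
    B ↦ C  (constrained at step 1)

A->B, B->C, C->AC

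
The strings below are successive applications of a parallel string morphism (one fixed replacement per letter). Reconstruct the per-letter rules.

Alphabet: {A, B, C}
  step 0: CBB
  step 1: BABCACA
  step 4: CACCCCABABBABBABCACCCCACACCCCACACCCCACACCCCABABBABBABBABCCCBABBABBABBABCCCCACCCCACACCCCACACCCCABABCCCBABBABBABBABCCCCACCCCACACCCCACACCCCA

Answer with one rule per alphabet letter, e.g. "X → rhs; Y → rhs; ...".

A->CCC, B->CA, C->BAB

  step 0 ⇒ step 1: CBB ⇒ BAB·CA·CA
    B ↦ CA
    C ↦ BAB
    A ↦ CCC  (constrained at step 1)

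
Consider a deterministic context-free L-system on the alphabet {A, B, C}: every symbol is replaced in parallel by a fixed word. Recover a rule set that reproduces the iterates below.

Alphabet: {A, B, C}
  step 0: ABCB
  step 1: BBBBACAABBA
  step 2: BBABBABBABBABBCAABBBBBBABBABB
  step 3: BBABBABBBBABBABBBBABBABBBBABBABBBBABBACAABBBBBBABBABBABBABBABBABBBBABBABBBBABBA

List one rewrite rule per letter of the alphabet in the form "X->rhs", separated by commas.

  step 2 ⇒ step 3: BBABBABBABBABBCAABBBBBBABBABB ⇒ BBA·BBA·BB·BBA·BBA·BB·BBA·BBA·BB·BBA·BBA·BB·BBA·BBA·CAA·BB·BB·BBA·BBA·BBA·BBA·BBA·BBA·BB·BBA·BBA·BB·BBA·BBA
    A ↦ BB
    B ↦ BBA
    C ↦ CAA

A->BB, B->BBA, C->CAA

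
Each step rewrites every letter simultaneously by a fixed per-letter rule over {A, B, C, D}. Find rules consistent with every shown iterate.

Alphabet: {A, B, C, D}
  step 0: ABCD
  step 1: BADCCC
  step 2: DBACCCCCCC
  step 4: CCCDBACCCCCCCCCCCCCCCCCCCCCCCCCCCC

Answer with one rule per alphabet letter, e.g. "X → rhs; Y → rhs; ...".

  step 1 ⇒ step 2: BADCCC ⇒ D·BA·C·CC·CC·CC
    A ↦ BA
    B ↦ D
    C ↦ CC
    D ↦ C

A->BA, B->D, C->CC, D->C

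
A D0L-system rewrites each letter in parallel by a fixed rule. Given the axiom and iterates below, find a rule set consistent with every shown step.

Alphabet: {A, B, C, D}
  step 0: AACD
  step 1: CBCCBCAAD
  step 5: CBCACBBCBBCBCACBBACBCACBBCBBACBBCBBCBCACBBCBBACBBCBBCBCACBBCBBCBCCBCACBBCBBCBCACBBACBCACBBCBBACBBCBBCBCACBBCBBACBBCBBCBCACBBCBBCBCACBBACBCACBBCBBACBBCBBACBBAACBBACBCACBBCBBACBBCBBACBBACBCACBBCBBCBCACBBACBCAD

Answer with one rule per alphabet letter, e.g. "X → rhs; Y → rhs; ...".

  step 0 ⇒ step 1: AACD ⇒ CBC·CBC·A·AD
    A ↦ CBC
    C ↦ A
    D ↦ AD
    B ↦ CBB  (constrained at step 1)

A->CBC, B->CBB, C->A, D->AD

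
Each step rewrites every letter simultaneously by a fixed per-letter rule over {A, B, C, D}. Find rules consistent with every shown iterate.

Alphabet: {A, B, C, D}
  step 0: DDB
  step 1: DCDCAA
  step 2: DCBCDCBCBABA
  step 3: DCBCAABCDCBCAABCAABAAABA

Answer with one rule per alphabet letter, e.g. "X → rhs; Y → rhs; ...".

A->BA, B->AA, C->BC, D->DC

  step 2 ⇒ step 3: DCBCDCBCBABA ⇒ DC·BC·AA·BC·DC·BC·AA·BC·AA·BA·AA·BA
    A ↦ BA
    B ↦ AA
    C ↦ BC
    D ↦ DC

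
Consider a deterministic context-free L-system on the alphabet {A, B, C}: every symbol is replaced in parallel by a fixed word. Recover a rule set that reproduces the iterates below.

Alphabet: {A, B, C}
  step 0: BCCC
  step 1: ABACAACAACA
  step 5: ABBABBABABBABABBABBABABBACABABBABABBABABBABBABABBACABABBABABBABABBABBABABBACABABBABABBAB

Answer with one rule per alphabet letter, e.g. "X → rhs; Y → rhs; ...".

A->B, B->AB, C->ACA

  step 0 ⇒ step 1: BCCC ⇒ AB·ACA·ACA·ACA
    B ↦ AB
    C ↦ ACA
    A ↦ B  (constrained at step 1)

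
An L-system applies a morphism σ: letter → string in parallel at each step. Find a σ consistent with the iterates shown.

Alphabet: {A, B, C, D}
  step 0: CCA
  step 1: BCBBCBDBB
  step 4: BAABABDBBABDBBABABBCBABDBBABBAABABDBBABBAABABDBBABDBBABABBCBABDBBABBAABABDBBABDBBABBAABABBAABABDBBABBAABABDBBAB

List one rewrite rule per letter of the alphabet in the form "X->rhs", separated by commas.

  step 0 ⇒ step 1: CCA ⇒ BCB·BCB·DBB
    A ↦ DBB
    C ↦ BCB
    B ↦ AB  (constrained at step 1)
    D ↦ BA  (constrained at step 1)

A->DBB, B->AB, C->BCB, D->BA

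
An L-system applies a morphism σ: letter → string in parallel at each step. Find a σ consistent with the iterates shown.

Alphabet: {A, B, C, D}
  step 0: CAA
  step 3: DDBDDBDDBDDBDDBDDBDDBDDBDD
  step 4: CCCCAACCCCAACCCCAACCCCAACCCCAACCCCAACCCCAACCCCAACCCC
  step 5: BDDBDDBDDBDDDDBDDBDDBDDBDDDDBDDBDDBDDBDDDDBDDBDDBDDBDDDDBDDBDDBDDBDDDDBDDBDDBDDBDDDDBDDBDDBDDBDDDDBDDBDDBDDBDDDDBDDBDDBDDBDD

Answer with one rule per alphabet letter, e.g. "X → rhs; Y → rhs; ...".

A->D, B->AA, C->BDD, D->CC

  step 4 ⇒ step 5: CCCCAACCCCAACCCCAACCCCAACCCCAACCCCAACCCCAACCCCAACCCC ⇒ BDD·BDD·BDD·BDD·D·D·BDD·BDD·BDD·BDD·D·D·BDD·BDD·BDD·BDD·D·D·BDD·BDD·BDD·BDD·D·D·BDD·BDD·BDD·BDD·D·D·BDD·BDD·BDD·BDD·D·D·BDD·BDD·BDD·BDD·D·D·BDD·BDD·BDD·BDD·D·D·BDD·BDD·BDD·BDD
    A ↦ D
    C ↦ BDD
  step 3 ⇒ step 4: DDBDDBDDBDDBDDBDDBDDBDDBDD ⇒ CC·CC·AA·CC·CC·AA·CC·CC·AA·CC·CC·AA·CC·CC·AA·CC·CC·AA·CC·CC·AA·CC·CC·AA·CC·CC
    B ↦ AA
  step 3 ⇒ step 4: DDBDDBDDBDDBDDBDDBDDBDDBDD ⇒ CC·CC·AA·CC·CC·AA·CC·CC·AA·CC·CC·AA·CC·CC·AA·CC·CC·AA·CC·CC·AA·CC·CC·AA·CC·CC
    D ↦ CC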